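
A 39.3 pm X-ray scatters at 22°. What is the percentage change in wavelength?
0.4496%

Calculate the Compton shift:
Δλ = λ_C(1 - cos(22°))
Δλ = 2.4263 × (1 - cos(22°))
Δλ = 2.4263 × 0.0728
Δλ = 0.1767 pm

Percentage change:
(Δλ/λ₀) × 100 = (0.1767/39.3) × 100
= 0.4496%

(Intermediate values are shown rounded; full precision is carried through to the final answer.)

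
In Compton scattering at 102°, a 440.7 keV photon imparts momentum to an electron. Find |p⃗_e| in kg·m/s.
2.8297e-22 kg·m/s

The electron is initially at rest, so by conservation of momentum:
p⃗_e = p⃗₀ − p⃗'  (incident photon momentum minus scattered photon momentum)

Photon momentum magnitudes (p = h/λ = E/c):
λ₀ = hc/E₀ = 2.8133 pm → p₀ = h/λ₀ = 2.3552e-22 kg·m/s
Δλ = λ_C(1 − cos 102°) = 2.9308 pm
λ' = 5.7441 pm → p' = h/λ' = 1.1535e-22 kg·m/s

The scattered photon makes angle θ = 102° with the incident direction, so by the law of cosines:
|p⃗_e|² = p₀² + p'² − 2p₀p'cos θ
|p⃗_e|² = (2.3552e-22)² + (1.1535e-22)² − 2·2.3552e-22·1.1535e-22·cos(102°)
|p⃗_e| = 2.8297e-22 kg·m/s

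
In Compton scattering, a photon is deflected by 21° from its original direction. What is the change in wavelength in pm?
0.1612 pm

Using the Compton scattering formula:
Δλ = λ_C(1 - cos θ)

where λ_C = h/(m_e·c) ≈ 2.4263 pm is the Compton wavelength of an electron.

For θ = 21°:
cos(21°) = 0.9336
1 - cos(21°) = 0.0664

Δλ = 2.4263 × 0.0664
Δλ = 0.1612 pm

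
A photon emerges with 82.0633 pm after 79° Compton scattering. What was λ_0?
80.1000 pm

From λ' = λ + Δλ, we have λ = λ' - Δλ

First calculate the Compton shift:
Δλ = λ_C(1 - cos θ)
Δλ = 2.4263 × (1 - cos(79°))
Δλ = 2.4263 × 0.8092
Δλ = 1.9633 pm

Initial wavelength:
λ = λ' - Δλ
λ = 82.0633 - 1.9633
λ = 80.1000 pm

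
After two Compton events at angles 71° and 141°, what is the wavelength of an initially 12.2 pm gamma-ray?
18.1483 pm

Apply Compton shift twice:

First scattering at θ₁ = 71°:
Δλ₁ = λ_C(1 - cos(71°))
Δλ₁ = 2.4263 × 0.6744
Δλ₁ = 1.6364 pm

After first scattering:
λ₁ = 12.2 + 1.6364 = 13.8364 pm

Second scattering at θ₂ = 141°:
Δλ₂ = λ_C(1 - cos(141°))
Δλ₂ = 2.4263 × 1.7771
Δλ₂ = 4.3119 pm

Final wavelength:
λ₂ = 13.8364 + 4.3119 = 18.1483 pm

Total shift: Δλ_total = 1.6364 + 4.3119 = 5.9483 pm

(Intermediate values are shown rounded; full precision is carried through to the final answer.)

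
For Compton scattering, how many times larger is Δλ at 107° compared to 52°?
107° produces the larger shift by a factor of 3.363

Calculate both shifts using Δλ = λ_C(1 - cos θ):

For θ₁ = 52°:
Δλ₁ = 2.4263 × (1 - cos(52°))
Δλ₁ = 2.4263 × 0.3843
Δλ₁ = 0.9325 pm

For θ₂ = 107°:
Δλ₂ = 2.4263 × (1 - cos(107°))
Δλ₂ = 2.4263 × 1.2924
Δλ₂ = 3.1357 pm

The 107° angle produces the larger shift.
Ratio: 3.1357/0.9325 = 3.363

(Intermediate values are shown rounded; full precision is carried through to the final answer.)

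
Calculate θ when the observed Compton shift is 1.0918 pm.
56.63°

From the Compton formula Δλ = λ_C(1 - cos θ), we can solve for θ:

cos θ = 1 - Δλ/λ_C

Given:
- Δλ = 1.0918 pm
- λ_C = h/(m_e·c) ≈ 2.42631024 pm

cos θ = 1 - 1.0918/2.42631024
cos θ = 1 - 0.449984
cos θ = 0.550016

θ = arccos(0.550016)
θ = 56.63°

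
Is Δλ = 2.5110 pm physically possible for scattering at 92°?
Yes, consistent

Calculate the expected shift for θ = 92°:

Δλ_expected = λ_C(1 - cos(92°))
Δλ_expected = 2.4263 × (1 - cos(92°))
Δλ_expected = 2.4263 × 1.0349
Δλ_expected = 2.5110 pm

Given shift: 2.5110 pm
Expected shift: 2.5110 pm
Difference: 0.0000 pm

The values match. This is consistent with Compton scattering at the stated angle.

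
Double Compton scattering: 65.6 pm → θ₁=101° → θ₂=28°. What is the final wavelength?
68.7733 pm

Apply Compton shift twice:

First scattering at θ₁ = 101°:
Δλ₁ = λ_C(1 - cos(101°))
Δλ₁ = 2.4263 × 1.1908
Δλ₁ = 2.8893 pm

After first scattering:
λ₁ = 65.6 + 2.8893 = 68.4893 pm

Second scattering at θ₂ = 28°:
Δλ₂ = λ_C(1 - cos(28°))
Δλ₂ = 2.4263 × 0.1171
Δλ₂ = 0.2840 pm

Final wavelength:
λ₂ = 68.4893 + 0.2840 = 68.7733 pm

Total shift: Δλ_total = 2.8893 + 0.2840 = 3.1733 pm

(Intermediate values are shown rounded; full precision is carried through to the final answer.)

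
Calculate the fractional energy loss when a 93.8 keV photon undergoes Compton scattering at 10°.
0.0028 (or 0.28%)

Calculate initial and final photon energies:

Initial: E₀ = 93.8 keV → λ₀ = 13.2179 pm
Compton shift: Δλ = 0.0369 pm
Final wavelength: λ' = 13.2548 pm
Final energy: E' = 93.5391 keV

Fractional energy loss:
(E₀ - E')/E₀ = (93.8000 - 93.5391)/93.8000
= 0.2609/93.8000
= 0.0028
= 0.28%

(Intermediate values are shown rounded; full precision is carried through to the final answer.)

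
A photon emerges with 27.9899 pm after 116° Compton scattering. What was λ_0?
24.5000 pm

From λ' = λ + Δλ, we have λ = λ' - Δλ

First calculate the Compton shift:
Δλ = λ_C(1 - cos θ)
Δλ = 2.4263 × (1 - cos(116°))
Δλ = 2.4263 × 1.4384
Δλ = 3.4899 pm

Initial wavelength:
λ = λ' - Δλ
λ = 27.9899 - 3.4899
λ = 24.5000 pm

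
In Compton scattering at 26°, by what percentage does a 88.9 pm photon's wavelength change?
0.2762%

Calculate the Compton shift:
Δλ = λ_C(1 - cos(26°))
Δλ = 2.4263 × (1 - cos(26°))
Δλ = 2.4263 × 0.1012
Δλ = 0.2456 pm

Percentage change:
(Δλ/λ₀) × 100 = (0.2456/88.9) × 100
= 0.2762%

(Intermediate values are shown rounded; full precision is carried through to the final answer.)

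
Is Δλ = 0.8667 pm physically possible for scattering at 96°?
No, inconsistent

Calculate the expected shift for θ = 96°:

Δλ_expected = λ_C(1 - cos(96°))
Δλ_expected = 2.4263 × (1 - cos(96°))
Δλ_expected = 2.4263 × 1.1045
Δλ_expected = 2.6799 pm

Given shift: 0.8667 pm
Expected shift: 2.6799 pm
Difference: 1.8132 pm

The values do not match. The given shift corresponds to θ ≈ 50.0°, not 96°.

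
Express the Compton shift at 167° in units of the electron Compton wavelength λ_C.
1.9744 λ_C

The Compton shift formula is:
Δλ = λ_C(1 - cos θ)

Dividing both sides by λ_C:
Δλ/λ_C = 1 - cos θ

For θ = 167°:
Δλ/λ_C = 1 - cos(167°)
Δλ/λ_C = 1 - -0.9744
Δλ/λ_C = 1.9744

This means the shift is 1.9744 × λ_C = 4.7904 pm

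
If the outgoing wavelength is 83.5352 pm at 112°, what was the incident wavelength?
80.2000 pm

From λ' = λ + Δλ, we have λ = λ' - Δλ

First calculate the Compton shift:
Δλ = λ_C(1 - cos θ)
Δλ = 2.4263 × (1 - cos(112°))
Δλ = 2.4263 × 1.3746
Δλ = 3.3352 pm

Initial wavelength:
λ = λ' - Δλ
λ = 83.5352 - 3.3352
λ = 80.2000 pm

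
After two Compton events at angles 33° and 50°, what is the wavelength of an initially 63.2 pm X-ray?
64.4581 pm

Apply Compton shift twice:

First scattering at θ₁ = 33°:
Δλ₁ = λ_C(1 - cos(33°))
Δλ₁ = 2.4263 × 0.1613
Δλ₁ = 0.3914 pm

After first scattering:
λ₁ = 63.2 + 0.3914 = 63.5914 pm

Second scattering at θ₂ = 50°:
Δλ₂ = λ_C(1 - cos(50°))
Δλ₂ = 2.4263 × 0.3572
Δλ₂ = 0.8667 pm

Final wavelength:
λ₂ = 63.5914 + 0.8667 = 64.4581 pm

Total shift: Δλ_total = 0.3914 + 0.8667 = 1.2581 pm

(Intermediate values are shown rounded; full precision is carried through to the final answer.)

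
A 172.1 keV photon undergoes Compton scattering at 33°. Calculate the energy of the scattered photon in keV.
163.2310 keV

First convert energy to wavelength:
λ = hc/E, with hc ≈ 1239.842 keV·pm (i.e. 1239.842 eV·nm)

For E = 172.1 keV = 172100 eV:
λ = 1239.842 keV·pm / 172.1 keV
λ = 7.2042 pm

Calculate the Compton shift:
Δλ = λ_C(1 - cos(33°)) = 2.4263 × 0.1613
Δλ = 0.3914 pm

Final wavelength:
λ' = 7.2042 + 0.3914 = 7.5956 pm

Final energy:
E' = hc/λ' = 1239.842 / 7.5956 = 163.2310 keV

(Intermediate values are shown rounded; full precision is carried through to the final answer.)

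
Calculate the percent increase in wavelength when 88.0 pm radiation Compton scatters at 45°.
0.8076%

Calculate the Compton shift:
Δλ = λ_C(1 - cos(45°))
Δλ = 2.4263 × (1 - cos(45°))
Δλ = 2.4263 × 0.2929
Δλ = 0.7106 pm

Percentage change:
(Δλ/λ₀) × 100 = (0.7106/88.0) × 100
= 0.8076%

(Intermediate values are shown rounded; full precision is carried through to the final answer.)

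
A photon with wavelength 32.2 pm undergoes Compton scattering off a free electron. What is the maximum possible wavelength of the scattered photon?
37.0526 pm (at θ = 180°)

The Compton shift is Δλ = λ_C(1 − cos θ).

Since cos θ ranges from −1 to 1, the factor (1 − cos θ) ranges from 0 to 2; the maximum shift occurs at θ = 180° (backscattering):
Δλ_max = 2λ_C = 2 × 2.4263 pm = 4.8526 pm

Maximum scattered wavelength:
λ'_max = λ₀ + Δλ_max = 32.2 + 4.8526 = 37.0526 pm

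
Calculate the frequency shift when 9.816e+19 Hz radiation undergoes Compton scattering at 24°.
6.309e+18 Hz (decrease)

Convert frequency to wavelength (c = 299792458 m/s):
λ₀ = c/f₀ = 299792458/9.816e+19 = 3.0541204e-12 m = 3.0541 pm

Calculate Compton shift:
Δλ = λ_C(1 - cos(24°)) = 0.2098 pm

Final wavelength:
λ' = λ₀ + Δλ = 3.0541 + 0.2098 = 3.2639 pm

Final frequency:
f' = c/λ' = 299792458/3.2638859e-12 = 9.1851389e+19 Hz

Frequency shift (decrease):
Δf = f₀ - f' = 9.816e+19 - 9.1851389e+19 = 6.309e+18 Hz

(Intermediate values are shown rounded; full precision is carried through to the final answer.)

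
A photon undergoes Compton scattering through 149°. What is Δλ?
4.5061 pm

Using the Compton scattering formula:
Δλ = λ_C(1 - cos θ)

where λ_C = h/(m_e·c) ≈ 2.4263 pm is the Compton wavelength of an electron.

For θ = 149°:
cos(149°) = -0.8572
1 - cos(149°) = 1.8572

Δλ = 2.4263 × 1.8572
Δλ = 4.5061 pm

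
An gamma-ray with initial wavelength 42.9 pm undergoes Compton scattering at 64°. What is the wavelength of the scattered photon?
44.2627 pm

Using the Compton scattering formula:
λ' = λ + Δλ = λ + λ_C(1 - cos θ)

Given:
- Initial wavelength λ = 42.9 pm
- Scattering angle θ = 64°
- Compton wavelength λ_C ≈ 2.4263 pm

Calculate the shift:
Δλ = 2.4263 × (1 - cos(64°))
Δλ = 2.4263 × 0.5616
Δλ = 1.3627 pm

Final wavelength:
λ' = 42.9 + 1.3627 = 44.2627 pm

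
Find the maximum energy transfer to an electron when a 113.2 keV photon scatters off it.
34.7552 keV

Maximum energy transfer occurs at θ = 180° (backscattering).

Initial photon: E₀ = 113.2 keV → λ₀ = 10.9527 pm

Maximum Compton shift (at 180°):
Δλ_max = 2λ_C = 2 × 2.4263 = 4.8526 pm

Final wavelength:
λ' = 10.9527 + 4.8526 = 15.8053 pm

Minimum photon energy (maximum energy to electron):
E'_min = hc/λ' = 78.4448 keV

Maximum electron kinetic energy:
K_max = E₀ - E'_min = 113.2000 - 78.4448 = 34.7552 keV

(Intermediate values are shown rounded; full precision is carried through to the final answer.)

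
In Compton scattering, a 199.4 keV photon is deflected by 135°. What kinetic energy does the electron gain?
79.7222 keV

By energy conservation: K_e = E_initial - E_final

First find the scattered photon energy:
Initial wavelength: λ = hc/E = 6.2179 pm
Compton shift: Δλ = λ_C(1 - cos(135°)) = 4.1420 pm
Final wavelength: λ' = 6.2179 + 4.1420 = 10.3598 pm
Final photon energy: E' = hc/λ' = 119.6778 keV

Electron kinetic energy:
K_e = E - E' = 199.4000 - 119.6778 = 79.7222 keV

(Intermediate values are shown rounded; full precision is carried through to the final answer.)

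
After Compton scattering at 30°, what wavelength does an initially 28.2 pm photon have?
28.5251 pm

Using the Compton formula: λ' = λ + λ_C(1 − cos θ)

For θ = 30°, cos θ = √3/2 (exact) ≈ 0.8660, so:
1 − cos 30° = 1 − (√3/2) ≈ 0.1340

Δλ = λ_C × 0.1340 = 2.4263 × 0.1340 = 0.3251 pm

λ' = 28.2 + 0.3251 = 28.5251 pm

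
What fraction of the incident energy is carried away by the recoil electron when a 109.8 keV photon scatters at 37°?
0.0415 (or 4.15%)

Calculate initial and final photon energies:

Initial: E₀ = 109.8 keV → λ₀ = 11.2918 pm
Compton shift: Δλ = 0.4886 pm
Final wavelength: λ' = 11.7804 pm
Final energy: E' = 105.2462 keV

Fractional energy loss:
(E₀ - E')/E₀ = (109.8000 - 105.2462)/109.8000
= 4.5538/109.8000
= 0.0415
= 4.15%

(Intermediate values are shown rounded; full precision is carried through to the final answer.)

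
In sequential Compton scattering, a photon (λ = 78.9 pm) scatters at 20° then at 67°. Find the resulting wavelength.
80.5246 pm

Apply Compton shift twice:

First scattering at θ₁ = 20°:
Δλ₁ = λ_C(1 - cos(20°))
Δλ₁ = 2.4263 × 0.0603
Δλ₁ = 0.1463 pm

After first scattering:
λ₁ = 78.9 + 0.1463 = 79.0463 pm

Second scattering at θ₂ = 67°:
Δλ₂ = λ_C(1 - cos(67°))
Δλ₂ = 2.4263 × 0.6093
Δλ₂ = 1.4783 pm

Final wavelength:
λ₂ = 79.0463 + 1.4783 = 80.5246 pm

Total shift: Δλ_total = 0.1463 + 1.4783 = 1.6246 pm

(Intermediate values are shown rounded; full precision is carried through to the final answer.)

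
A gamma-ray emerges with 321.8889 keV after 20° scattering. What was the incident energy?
334.6000 keV

Convert final energy to wavelength (hc ≈ 1239.842 keV·pm):
λ' = hc/E' = 1239.842 / 321.8889 = 3.8518 pm

Calculate the Compton shift:
Δλ = λ_C(1 - cos(20°))
Δλ = 2.4263 × (1 - cos(20°))
Δλ = 0.1463 pm

Initial wavelength:
λ = λ' - Δλ = 3.8518 - 0.1463 = 3.7054 pm

Initial energy:
E = hc/λ = 1239.842 / 3.7054 = 334.6000 keV

(Intermediate values are shown rounded; full precision is carried through to the final answer.)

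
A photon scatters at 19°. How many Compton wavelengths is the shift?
0.0545 λ_C

The Compton shift formula is:
Δλ = λ_C(1 - cos θ)

Dividing both sides by λ_C:
Δλ/λ_C = 1 - cos θ

For θ = 19°:
Δλ/λ_C = 1 - cos(19°)
Δλ/λ_C = 1 - 0.9455
Δλ/λ_C = 0.0545

This means the shift is 0.0545 × λ_C = 0.1322 pm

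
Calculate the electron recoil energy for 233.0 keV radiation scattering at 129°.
99.3163 keV

By energy conservation: K_e = E_initial - E_final

First find the scattered photon energy:
Initial wavelength: λ = hc/E = 5.3212 pm
Compton shift: Δλ = λ_C(1 - cos(129°)) = 3.9532 pm
Final wavelength: λ' = 5.3212 + 3.9532 = 9.2744 pm
Final photon energy: E' = hc/λ' = 133.6837 keV

Electron kinetic energy:
K_e = E - E' = 233.0000 - 133.6837 = 99.3163 keV

(Intermediate values are shown rounded; full precision is carried through to the final answer.)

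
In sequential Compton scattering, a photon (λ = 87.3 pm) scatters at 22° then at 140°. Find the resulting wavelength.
91.7616 pm

Apply Compton shift twice:

First scattering at θ₁ = 22°:
Δλ₁ = λ_C(1 - cos(22°))
Δλ₁ = 2.4263 × 0.0728
Δλ₁ = 0.1767 pm

After first scattering:
λ₁ = 87.3 + 0.1767 = 87.4767 pm

Second scattering at θ₂ = 140°:
Δλ₂ = λ_C(1 - cos(140°))
Δλ₂ = 2.4263 × 1.7660
Δλ₂ = 4.2850 pm

Final wavelength:
λ₂ = 87.4767 + 4.2850 = 91.7616 pm

Total shift: Δλ_total = 0.1767 + 4.2850 = 4.4616 pm

(Intermediate values are shown rounded; full precision is carried through to the final answer.)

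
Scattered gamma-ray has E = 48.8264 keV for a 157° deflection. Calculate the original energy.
59.8001 keV

Convert final energy to wavelength (hc ≈ 1239.842 keV·pm):
λ' = hc/E' = 1239.842 / 48.8264 = 25.3929 pm

Calculate the Compton shift:
Δλ = λ_C(1 - cos(157°))
Δλ = 2.4263 × (1 - cos(157°))
Δλ = 4.6597 pm

Initial wavelength:
λ = λ' - Δλ = 25.3929 - 4.6597 = 20.7331 pm

Initial energy:
E = hc/λ = 1239.842 / 20.7331 = 59.8001 keV

(Intermediate values are shown rounded; full precision is carried through to the final answer.)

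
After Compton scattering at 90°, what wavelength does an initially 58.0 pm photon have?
60.4263 pm

Using the Compton formula: λ' = λ + λ_C(1 − cos θ)

For θ = 90°, cos θ = 0 (exact) = 0.0000, so:
1 − cos 90° = 1 − (0) = 1.0000

Δλ = λ_C × 1.0000 = 2.4263 × 1.0000 = 2.4263 pm

λ' = 58.0 + 2.4263 = 60.4263 pm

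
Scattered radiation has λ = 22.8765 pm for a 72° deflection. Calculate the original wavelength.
21.2000 pm

From λ' = λ + Δλ, we have λ = λ' - Δλ

First calculate the Compton shift:
Δλ = λ_C(1 - cos θ)
Δλ = 2.4263 × (1 - cos(72°))
Δλ = 2.4263 × 0.6910
Δλ = 1.6765 pm

Initial wavelength:
λ = λ' - Δλ
λ = 22.8765 - 1.6765
λ = 21.2000 pm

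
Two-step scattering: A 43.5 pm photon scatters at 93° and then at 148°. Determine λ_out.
50.5372 pm

Apply Compton shift twice:

First scattering at θ₁ = 93°:
Δλ₁ = λ_C(1 - cos(93°))
Δλ₁ = 2.4263 × 1.0523
Δλ₁ = 2.5533 pm

After first scattering:
λ₁ = 43.5 + 2.5533 = 46.0533 pm

Second scattering at θ₂ = 148°:
Δλ₂ = λ_C(1 - cos(148°))
Δλ₂ = 2.4263 × 1.8480
Δλ₂ = 4.4839 pm

Final wavelength:
λ₂ = 46.0533 + 4.4839 = 50.5372 pm

Total shift: Δλ_total = 2.5533 + 4.4839 = 7.0372 pm

(Intermediate values are shown rounded; full precision is carried through to the final answer.)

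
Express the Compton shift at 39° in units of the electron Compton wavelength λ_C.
0.2229 λ_C

The Compton shift formula is:
Δλ = λ_C(1 - cos θ)

Dividing both sides by λ_C:
Δλ/λ_C = 1 - cos θ

For θ = 39°:
Δλ/λ_C = 1 - cos(39°)
Δλ/λ_C = 1 - 0.7771
Δλ/λ_C = 0.2229

This means the shift is 0.2229 × λ_C = 0.5407 pm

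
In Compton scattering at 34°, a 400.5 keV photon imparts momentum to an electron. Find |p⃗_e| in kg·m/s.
1.2022e-22 kg·m/s

The electron is initially at rest, so by conservation of momentum:
p⃗_e = p⃗₀ − p⃗'  (incident photon momentum minus scattered photon momentum)

Photon momentum magnitudes (p = h/λ = E/c):
λ₀ = hc/E₀ = 3.0957 pm → p₀ = h/λ₀ = 2.1404e-22 kg·m/s
Δλ = λ_C(1 − cos 34°) = 0.4148 pm
λ' = 3.5105 pm → p' = h/λ' = 1.8875e-22 kg·m/s

The scattered photon makes angle θ = 34° with the incident direction, so by the law of cosines:
|p⃗_e|² = p₀² + p'² − 2p₀p'cos θ
|p⃗_e|² = (2.1404e-22)² + (1.8875e-22)² − 2·2.1404e-22·1.8875e-22·cos(34°)
|p⃗_e| = 1.2022e-22 kg·m/s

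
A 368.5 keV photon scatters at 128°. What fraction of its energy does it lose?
0.5381 (or 53.81%)

Calculate initial and final photon energies:

Initial: E₀ = 368.5 keV → λ₀ = 3.3646 pm
Compton shift: Δλ = 3.9201 pm
Final wavelength: λ' = 7.2847 pm
Final energy: E' = 170.1990 keV

Fractional energy loss:
(E₀ - E')/E₀ = (368.5000 - 170.1990)/368.5000
= 198.3010/368.5000
= 0.5381
= 53.81%

(Intermediate values are shown rounded; full precision is carried through to the final answer.)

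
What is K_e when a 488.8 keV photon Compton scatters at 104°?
265.3966 keV

By energy conservation: K_e = E_initial - E_final

First find the scattered photon energy:
Initial wavelength: λ = hc/E = 2.5365 pm
Compton shift: Δλ = λ_C(1 - cos(104°)) = 3.0133 pm
Final wavelength: λ' = 2.5365 + 3.0133 = 5.5498 pm
Final photon energy: E' = hc/λ' = 223.4034 keV

Electron kinetic energy:
K_e = E - E' = 488.8000 - 223.4034 = 265.3966 keV

(Intermediate values are shown rounded; full precision is carried through to the final answer.)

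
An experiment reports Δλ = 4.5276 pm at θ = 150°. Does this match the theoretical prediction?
Yes, consistent

Calculate the expected shift for θ = 150°:

Δλ_expected = λ_C(1 - cos(150°))
Δλ_expected = 2.4263 × (1 - cos(150°))
Δλ_expected = 2.4263 × 1.8660
Δλ_expected = 4.5276 pm

Given shift: 4.5276 pm
Expected shift: 4.5276 pm
Difference: 0.0000 pm

The values match. This is consistent with Compton scattering at the stated angle.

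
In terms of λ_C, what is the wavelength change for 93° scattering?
1.0523 λ_C

The Compton shift formula is:
Δλ = λ_C(1 - cos θ)

Dividing both sides by λ_C:
Δλ/λ_C = 1 - cos θ

For θ = 93°:
Δλ/λ_C = 1 - cos(93°)
Δλ/λ_C = 1 - -0.0523
Δλ/λ_C = 1.0523

This means the shift is 1.0523 × λ_C = 2.5533 pm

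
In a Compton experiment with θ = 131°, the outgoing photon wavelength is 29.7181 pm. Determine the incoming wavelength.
25.7000 pm

From λ' = λ + Δλ, we have λ = λ' - Δλ

First calculate the Compton shift:
Δλ = λ_C(1 - cos θ)
Δλ = 2.4263 × (1 - cos(131°))
Δλ = 2.4263 × 1.6561
Δλ = 4.0181 pm

Initial wavelength:
λ = λ' - Δλ
λ = 29.7181 - 4.0181
λ = 25.7000 pm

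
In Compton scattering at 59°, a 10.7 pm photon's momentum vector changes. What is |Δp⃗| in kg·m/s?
5.8212e-23 kg·m/s

Photon momentum magnitude is p = h/λ.

Initial momentum:
p₀ = h/λ = 6.6261e-34/1.0700e-11 = 6.1926e-23 kg·m/s

After scattering:
λ' = λ + Δλ = 10.7 + 1.1767 = 11.8767 pm
p' = h/λ' = 6.6261e-34/1.1877e-11 = 5.5791e-23 kg·m/s

Momentum is a vector; the scattered photon's direction makes angle θ = 59° with the incident direction. The magnitude of the vector change Δp⃗ = p⃗₀ − p⃗' is found from the law of cosines:
|Δp⃗|² = p₀² + p'² − 2p₀p'cos θ
|Δp⃗|² = (6.1926e-23)² + (5.5791e-23)² − 2·6.1926e-23·5.5791e-23·cos(59°)
|Δp⃗| = 5.8212e-23 kg·m/s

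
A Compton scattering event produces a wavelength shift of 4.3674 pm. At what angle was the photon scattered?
143.13°

From the Compton formula Δλ = λ_C(1 - cos θ), we can solve for θ:

cos θ = 1 - Δλ/λ_C

Given:
- Δλ = 4.3674 pm
- λ_C = h/(m_e·c) ≈ 2.42631024 pm

cos θ = 1 - 4.3674/2.42631024
cos θ = 1 - 1.800017
cos θ = -0.800017

θ = arccos(-0.800017)
θ = 143.13°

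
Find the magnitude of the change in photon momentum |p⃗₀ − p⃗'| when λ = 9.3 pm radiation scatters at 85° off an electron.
8.7595e-23 kg·m/s

Photon momentum magnitude is p = h/λ.

Initial momentum:
p₀ = h/λ = 6.6261e-34/9.3000e-12 = 7.1248e-23 kg·m/s

After scattering:
λ' = λ + Δλ = 9.3 + 2.2148 = 11.5148 pm
p' = h/λ' = 6.6261e-34/1.1515e-11 = 5.7544e-23 kg·m/s

Momentum is a vector; the scattered photon's direction makes angle θ = 85° with the incident direction. The magnitude of the vector change Δp⃗ = p⃗₀ − p⃗' is found from the law of cosines:
|Δp⃗|² = p₀² + p'² − 2p₀p'cos θ
|Δp⃗|² = (7.1248e-23)² + (5.7544e-23)² − 2·7.1248e-23·5.7544e-23·cos(85°)
|Δp⃗| = 8.7595e-23 kg·m/s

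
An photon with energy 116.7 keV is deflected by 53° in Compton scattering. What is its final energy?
106.9724 keV

First convert energy to wavelength:
λ = hc/E, with hc ≈ 1239.842 keV·pm (i.e. 1239.842 eV·nm)

For E = 116.7 keV = 116700 eV:
λ = 1239.842 keV·pm / 116.7 keV
λ = 10.6242 pm

Calculate the Compton shift:
Δλ = λ_C(1 - cos(53°)) = 2.4263 × 0.3982
Δλ = 0.9661 pm

Final wavelength:
λ' = 10.6242 + 0.9661 = 11.5903 pm

Final energy:
E' = hc/λ' = 1239.842 / 11.5903 = 106.9724 keV

(Intermediate values are shown rounded; full precision is carried through to the final answer.)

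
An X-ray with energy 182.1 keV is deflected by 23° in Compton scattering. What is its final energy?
177.0834 keV

First convert energy to wavelength:
λ = hc/E, with hc ≈ 1239.842 keV·pm (i.e. 1239.842 eV·nm)

For E = 182.1 keV = 182100 eV:
λ = 1239.842 keV·pm / 182.1 keV
λ = 6.8086 pm

Calculate the Compton shift:
Δλ = λ_C(1 - cos(23°)) = 2.4263 × 0.0795
Δλ = 0.1929 pm

Final wavelength:
λ' = 6.8086 + 0.1929 = 7.0015 pm

Final energy:
E' = hc/λ' = 1239.842 / 7.0015 = 177.0834 keV

(Intermediate values are shown rounded; full precision is carried through to the final answer.)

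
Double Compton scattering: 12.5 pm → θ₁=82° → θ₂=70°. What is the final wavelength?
16.1851 pm

Apply Compton shift twice:

First scattering at θ₁ = 82°:
Δλ₁ = λ_C(1 - cos(82°))
Δλ₁ = 2.4263 × 0.8608
Δλ₁ = 2.0886 pm

After first scattering:
λ₁ = 12.5 + 2.0886 = 14.5886 pm

Second scattering at θ₂ = 70°:
Δλ₂ = λ_C(1 - cos(70°))
Δλ₂ = 2.4263 × 0.6580
Δλ₂ = 1.5965 pm

Final wavelength:
λ₂ = 14.5886 + 1.5965 = 16.1851 pm

Total shift: Δλ_total = 2.0886 + 1.5965 = 3.6851 pm

(Intermediate values are shown rounded; full precision is carried through to the final answer.)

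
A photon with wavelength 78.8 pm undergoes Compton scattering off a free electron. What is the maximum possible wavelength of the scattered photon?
83.6526 pm (at θ = 180°)

The Compton shift is Δλ = λ_C(1 − cos θ).

Since cos θ ranges from −1 to 1, the factor (1 − cos θ) ranges from 0 to 2; the maximum shift occurs at θ = 180° (backscattering):
Δλ_max = 2λ_C = 2 × 2.4263 pm = 4.8526 pm

Maximum scattered wavelength:
λ'_max = λ₀ + Δλ_max = 78.8 + 4.8526 = 83.6526 pm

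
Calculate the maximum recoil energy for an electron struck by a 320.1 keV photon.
178.0127 keV

Maximum energy transfer occurs at θ = 180° (backscattering).

Initial photon: E₀ = 320.1 keV → λ₀ = 3.8733 pm

Maximum Compton shift (at 180°):
Δλ_max = 2λ_C = 2 × 2.4263 = 4.8526 pm

Final wavelength:
λ' = 3.8733 + 4.8526 = 8.7259 pm

Minimum photon energy (maximum energy to electron):
E'_min = hc/λ' = 142.0873 keV

Maximum electron kinetic energy:
K_max = E₀ - E'_min = 320.1000 - 142.0873 = 178.0127 keV

(Intermediate values are shown rounded; full precision is carried through to the final answer.)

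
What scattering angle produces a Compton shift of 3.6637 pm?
120.66°

From the Compton formula Δλ = λ_C(1 - cos θ), we can solve for θ:

cos θ = 1 - Δλ/λ_C

Given:
- Δλ = 3.6637 pm
- λ_C = h/(m_e·c) ≈ 2.42631024 pm

cos θ = 1 - 3.6637/2.42631024
cos θ = 1 - 1.509988
cos θ = -0.509988

θ = arccos(-0.509988)
θ = 120.66°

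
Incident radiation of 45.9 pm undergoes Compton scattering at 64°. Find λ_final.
47.2627 pm

Using the Compton scattering formula:
λ' = λ + Δλ = λ + λ_C(1 - cos θ)

Given:
- Initial wavelength λ = 45.9 pm
- Scattering angle θ = 64°
- Compton wavelength λ_C ≈ 2.4263 pm

Calculate the shift:
Δλ = 2.4263 × (1 - cos(64°))
Δλ = 2.4263 × 0.5616
Δλ = 1.3627 pm

Final wavelength:
λ' = 45.9 + 1.3627 = 47.2627 pm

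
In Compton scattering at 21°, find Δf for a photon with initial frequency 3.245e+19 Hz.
5.563e+17 Hz (decrease)

Convert frequency to wavelength (c = 299792458 m/s):
λ₀ = c/f₀ = 299792458/3.245e+19 = 9.2385965e-12 m = 9.2386 pm

Calculate Compton shift:
Δλ = λ_C(1 - cos(21°)) = 0.1612 pm

Final wavelength:
λ' = λ₀ + Δλ = 9.2386 + 0.1612 = 9.3998 pm

Final frequency:
f' = c/λ' = 299792458/9.3997510e-12 = 3.1893659e+19 Hz

Frequency shift (decrease):
Δf = f₀ - f' = 3.245e+19 - 3.1893659e+19 = 5.563e+17 Hz

(Intermediate values are shown rounded; full precision is carried through to the final answer.)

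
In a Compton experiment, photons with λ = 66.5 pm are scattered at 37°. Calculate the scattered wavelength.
66.9886 pm

Using the Compton scattering formula:
λ' = λ + Δλ = λ + λ_C(1 - cos θ)

Given:
- Initial wavelength λ = 66.5 pm
- Scattering angle θ = 37°
- Compton wavelength λ_C ≈ 2.4263 pm

Calculate the shift:
Δλ = 2.4263 × (1 - cos(37°))
Δλ = 2.4263 × 0.2014
Δλ = 0.4886 pm

Final wavelength:
λ' = 66.5 + 0.4886 = 66.9886 pm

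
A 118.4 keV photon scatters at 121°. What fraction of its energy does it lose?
0.2598 (or 25.98%)

Calculate initial and final photon energies:

Initial: E₀ = 118.4 keV → λ₀ = 10.4716 pm
Compton shift: Δλ = 3.6760 pm
Final wavelength: λ' = 14.1476 pm
Final energy: E' = 87.6363 keV

Fractional energy loss:
(E₀ - E')/E₀ = (118.4000 - 87.6363)/118.4000
= 30.7637/118.4000
= 0.2598
= 25.98%

(Intermediate values are shown rounded; full precision is carried through to the final answer.)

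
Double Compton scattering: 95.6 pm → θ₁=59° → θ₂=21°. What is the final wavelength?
96.9378 pm

Apply Compton shift twice:

First scattering at θ₁ = 59°:
Δλ₁ = λ_C(1 - cos(59°))
Δλ₁ = 2.4263 × 0.4850
Δλ₁ = 1.1767 pm

After first scattering:
λ₁ = 95.6 + 1.1767 = 96.7767 pm

Second scattering at θ₂ = 21°:
Δλ₂ = λ_C(1 - cos(21°))
Δλ₂ = 2.4263 × 0.0664
Δλ₂ = 0.1612 pm

Final wavelength:
λ₂ = 96.7767 + 0.1612 = 96.9378 pm

Total shift: Δλ_total = 1.1767 + 0.1612 = 1.3378 pm

(Intermediate values are shown rounded; full precision is carried through to the final answer.)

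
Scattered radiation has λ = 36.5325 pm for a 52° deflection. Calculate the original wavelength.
35.6000 pm

From λ' = λ + Δλ, we have λ = λ' - Δλ

First calculate the Compton shift:
Δλ = λ_C(1 - cos θ)
Δλ = 2.4263 × (1 - cos(52°))
Δλ = 2.4263 × 0.3843
Δλ = 0.9325 pm

Initial wavelength:
λ = λ' - Δλ
λ = 36.5325 - 0.9325
λ = 35.6000 pm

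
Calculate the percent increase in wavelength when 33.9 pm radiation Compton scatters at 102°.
8.6453%

Calculate the Compton shift:
Δλ = λ_C(1 - cos(102°))
Δλ = 2.4263 × (1 - cos(102°))
Δλ = 2.4263 × 1.2079
Δλ = 2.9308 pm

Percentage change:
(Δλ/λ₀) × 100 = (2.9308/33.9) × 100
= 8.6453%

(Intermediate values are shown rounded; full precision is carried through to the final answer.)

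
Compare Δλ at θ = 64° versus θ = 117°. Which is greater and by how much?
117° produces the larger shift by a factor of 2.589

Calculate both shifts using Δλ = λ_C(1 - cos θ):

For θ₁ = 64°:
Δλ₁ = 2.4263 × (1 - cos(64°))
Δλ₁ = 2.4263 × 0.5616
Δλ₁ = 1.3627 pm

For θ₂ = 117°:
Δλ₂ = 2.4263 × (1 - cos(117°))
Δλ₂ = 2.4263 × 1.4540
Δλ₂ = 3.5278 pm

The 117° angle produces the larger shift.
Ratio: 3.5278/1.3627 = 2.589

(Intermediate values are shown rounded; full precision is carried through to the final answer.)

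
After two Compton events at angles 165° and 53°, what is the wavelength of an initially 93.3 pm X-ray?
99.0361 pm

Apply Compton shift twice:

First scattering at θ₁ = 165°:
Δλ₁ = λ_C(1 - cos(165°))
Δλ₁ = 2.4263 × 1.9659
Δλ₁ = 4.7699 pm

After first scattering:
λ₁ = 93.3 + 4.7699 = 98.0699 pm

Second scattering at θ₂ = 53°:
Δλ₂ = λ_C(1 - cos(53°))
Δλ₂ = 2.4263 × 0.3982
Δλ₂ = 0.9661 pm

Final wavelength:
λ₂ = 98.0699 + 0.9661 = 99.0361 pm

Total shift: Δλ_total = 4.7699 + 0.9661 = 5.7361 pm

(Intermediate values are shown rounded; full precision is carried through to the final answer.)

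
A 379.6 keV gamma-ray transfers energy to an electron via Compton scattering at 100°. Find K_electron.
176.8065 keV

By energy conservation: K_e = E_initial - E_final

First find the scattered photon energy:
Initial wavelength: λ = hc/E = 3.2662 pm
Compton shift: Δλ = λ_C(1 - cos(100°)) = 2.8476 pm
Final wavelength: λ' = 3.2662 + 2.8476 = 6.1138 pm
Final photon energy: E' = hc/λ' = 202.7935 keV

Electron kinetic energy:
K_e = E - E' = 379.6000 - 202.7935 = 176.8065 keV

(Intermediate values are shown rounded; full precision is carried through to the final answer.)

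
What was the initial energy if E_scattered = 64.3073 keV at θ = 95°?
74.5000 keV

Convert final energy to wavelength (hc ≈ 1239.842 keV·pm):
λ' = hc/E' = 1239.842 / 64.3073 = 19.2800 pm

Calculate the Compton shift:
Δλ = λ_C(1 - cos(95°))
Δλ = 2.4263 × (1 - cos(95°))
Δλ = 2.6378 pm

Initial wavelength:
λ = λ' - Δλ = 19.2800 - 2.6378 = 16.6422 pm

Initial energy:
E = hc/λ = 1239.842 / 16.6422 = 74.5000 keV

(Intermediate values are shown rounded; full precision is carried through to the final answer.)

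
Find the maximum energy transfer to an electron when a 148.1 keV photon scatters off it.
54.3450 keV

Maximum energy transfer occurs at θ = 180° (backscattering).

Initial photon: E₀ = 148.1 keV → λ₀ = 8.3717 pm

Maximum Compton shift (at 180°):
Δλ_max = 2λ_C = 2 × 2.4263 = 4.8526 pm

Final wavelength:
λ' = 8.3717 + 4.8526 = 13.2243 pm

Minimum photon energy (maximum energy to electron):
E'_min = hc/λ' = 93.7550 keV

Maximum electron kinetic energy:
K_max = E₀ - E'_min = 148.1000 - 93.7550 = 54.3450 keV

(Intermediate values are shown rounded; full precision is carried through to the final answer.)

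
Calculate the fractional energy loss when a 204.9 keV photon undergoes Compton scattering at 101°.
0.3232 (or 32.32%)

Calculate initial and final photon energies:

Initial: E₀ = 204.9 keV → λ₀ = 6.0510 pm
Compton shift: Δλ = 2.8893 pm
Final wavelength: λ' = 8.9402 pm
Final energy: E' = 138.6812 keV

Fractional energy loss:
(E₀ - E')/E₀ = (204.9000 - 138.6812)/204.9000
= 66.2188/204.9000
= 0.3232
= 32.32%

(Intermediate values are shown rounded; full precision is carried through to the final answer.)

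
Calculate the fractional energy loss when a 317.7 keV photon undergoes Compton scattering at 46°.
0.1595 (or 15.95%)

Calculate initial and final photon energies:

Initial: E₀ = 317.7 keV → λ₀ = 3.9026 pm
Compton shift: Δλ = 0.7409 pm
Final wavelength: λ' = 4.6434 pm
Final energy: E' = 267.0111 keV

Fractional energy loss:
(E₀ - E')/E₀ = (317.7000 - 267.0111)/317.7000
= 50.6889/317.7000
= 0.1595
= 15.95%

(Intermediate values are shown rounded; full precision is carried through to the final answer.)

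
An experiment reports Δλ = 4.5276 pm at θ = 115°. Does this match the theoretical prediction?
No, inconsistent

Calculate the expected shift for θ = 115°:

Δλ_expected = λ_C(1 - cos(115°))
Δλ_expected = 2.4263 × (1 - cos(115°))
Δλ_expected = 2.4263 × 1.4226
Δλ_expected = 3.4517 pm

Given shift: 4.5276 pm
Expected shift: 3.4517 pm
Difference: 1.0758 pm

The values do not match. The given shift corresponds to θ ≈ 150.0°, not 115°.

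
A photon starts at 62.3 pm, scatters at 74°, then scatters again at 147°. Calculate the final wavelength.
68.5187 pm

Apply Compton shift twice:

First scattering at θ₁ = 74°:
Δλ₁ = λ_C(1 - cos(74°))
Δλ₁ = 2.4263 × 0.7244
Δλ₁ = 1.7575 pm

After first scattering:
λ₁ = 62.3 + 1.7575 = 64.0575 pm

Second scattering at θ₂ = 147°:
Δλ₂ = λ_C(1 - cos(147°))
Δλ₂ = 2.4263 × 1.8387
Δλ₂ = 4.4612 pm

Final wavelength:
λ₂ = 64.0575 + 4.4612 = 68.5187 pm

Total shift: Δλ_total = 1.7575 + 4.4612 = 6.2187 pm

(Intermediate values are shown rounded; full precision is carried through to the final answer.)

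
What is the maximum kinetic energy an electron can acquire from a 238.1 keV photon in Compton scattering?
114.8535 keV

Maximum energy transfer occurs at θ = 180° (backscattering).

Initial photon: E₀ = 238.1 keV → λ₀ = 5.2072 pm

Maximum Compton shift (at 180°):
Δλ_max = 2λ_C = 2 × 2.4263 = 4.8526 pm

Final wavelength:
λ' = 5.2072 + 4.8526 = 10.0599 pm

Minimum photon energy (maximum energy to electron):
E'_min = hc/λ' = 123.2465 keV

Maximum electron kinetic energy:
K_max = E₀ - E'_min = 238.1000 - 123.2465 = 114.8535 keV

(Intermediate values are shown rounded; full precision is carried through to the final answer.)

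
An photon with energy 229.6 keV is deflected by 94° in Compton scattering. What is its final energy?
155.0661 keV

First convert energy to wavelength:
λ = hc/E, with hc ≈ 1239.842 keV·pm (i.e. 1239.842 eV·nm)

For E = 229.6 keV = 229600 eV:
λ = 1239.842 keV·pm / 229.6 keV
λ = 5.4000 pm

Calculate the Compton shift:
Δλ = λ_C(1 - cos(94°)) = 2.4263 × 1.0698
Δλ = 2.5956 pm

Final wavelength:
λ' = 5.4000 + 2.5956 = 7.9956 pm

Final energy:
E' = hc/λ' = 1239.842 / 7.9956 = 155.0661 keV

(Intermediate values are shown rounded; full precision is carried through to the final answer.)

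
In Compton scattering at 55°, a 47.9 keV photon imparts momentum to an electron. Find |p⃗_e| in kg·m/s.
2.3203e-23 kg·m/s

The electron is initially at rest, so by conservation of momentum:
p⃗_e = p⃗₀ − p⃗'  (incident photon momentum minus scattered photon momentum)

Photon momentum magnitudes (p = h/λ = E/c):
λ₀ = hc/E₀ = 25.8840 pm → p₀ = h/λ₀ = 2.5599e-23 kg·m/s
Δλ = λ_C(1 − cos 55°) = 1.0346 pm
λ' = 26.9186 pm → p' = h/λ' = 2.4615e-23 kg·m/s

The scattered photon makes angle θ = 55° with the incident direction, so by the law of cosines:
|p⃗_e|² = p₀² + p'² − 2p₀p'cos θ
|p⃗_e|² = (2.5599e-23)² + (2.4615e-23)² − 2·2.5599e-23·2.4615e-23·cos(55°)
|p⃗_e| = 2.3203e-23 kg·m/s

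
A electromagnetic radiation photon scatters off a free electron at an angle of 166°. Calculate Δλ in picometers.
4.7805 pm

Using the Compton scattering formula:
Δλ = λ_C(1 - cos θ)

where λ_C = h/(m_e·c) ≈ 2.4263 pm is the Compton wavelength of an electron.

For θ = 166°:
cos(166°) = -0.9703
1 - cos(166°) = 1.9703

Δλ = 2.4263 × 1.9703
Δλ = 4.7805 pm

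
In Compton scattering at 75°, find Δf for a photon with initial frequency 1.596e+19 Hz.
1.394e+18 Hz (decrease)

Convert frequency to wavelength (c = 299792458 m/s):
λ₀ = c/f₀ = 299792458/1.596e+19 = 1.8783989e-11 m = 18.7840 pm

Calculate Compton shift:
Δλ = λ_C(1 - cos(75°)) = 1.7983 pm

Final wavelength:
λ' = λ₀ + Δλ = 18.7840 + 1.7983 = 20.5823 pm

Final frequency:
f' = c/λ' = 299792458/2.0582324e-11 = 1.4565530e+19 Hz

Frequency shift (decrease):
Δf = f₀ - f' = 1.596e+19 - 1.4565530e+19 = 1.394e+18 Hz

(Intermediate values are shown rounded; full precision is carried through to the final answer.)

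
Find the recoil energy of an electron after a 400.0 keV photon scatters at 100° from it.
191.5265 keV

By energy conservation: K_e = E_initial - E_final

First find the scattered photon energy:
Initial wavelength: λ = hc/E = 3.0996 pm
Compton shift: Δλ = λ_C(1 - cos(100°)) = 2.8476 pm
Final wavelength: λ' = 3.0996 + 2.8476 = 5.9472 pm
Final photon energy: E' = hc/λ' = 208.4735 keV

Electron kinetic energy:
K_e = E - E' = 400.0000 - 208.4735 = 191.5265 keV

(Intermediate values are shown rounded; full precision is carried through to the final answer.)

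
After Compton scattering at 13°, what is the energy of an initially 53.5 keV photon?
53.3568 keV

First convert energy to wavelength:
λ = hc/E, with hc ≈ 1239.842 keV·pm (i.e. 1239.842 eV·nm)

For E = 53.5 keV = 53500 eV:
λ = 1239.842 keV·pm / 53.5 keV
λ = 23.1746 pm

Calculate the Compton shift:
Δλ = λ_C(1 - cos(13°)) = 2.4263 × 0.0256
Δλ = 0.0622 pm

Final wavelength:
λ' = 23.1746 + 0.0622 = 23.2368 pm

Final energy:
E' = hc/λ' = 1239.842 / 23.2368 = 53.3568 keV

(Intermediate values are shown rounded; full precision is carried through to the final answer.)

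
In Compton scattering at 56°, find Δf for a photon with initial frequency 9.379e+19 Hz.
2.351e+19 Hz (decrease)

Convert frequency to wavelength (c = 299792458 m/s):
λ₀ = c/f₀ = 299792458/9.379e+19 = 3.1964224e-12 m = 3.1964 pm

Calculate Compton shift:
Δλ = λ_C(1 - cos(56°)) = 1.0695 pm

Final wavelength:
λ' = λ₀ + Δλ = 3.1964 + 1.0695 = 4.2660 pm

Final frequency:
f' = c/λ' = 299792458/4.2659572e-12 = 7.0275543e+19 Hz

Frequency shift (decrease):
Δf = f₀ - f' = 9.379e+19 - 7.0275543e+19 = 2.351e+19 Hz

(Intermediate values are shown rounded; full precision is carried through to the final answer.)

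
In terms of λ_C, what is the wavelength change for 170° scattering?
1.9848 λ_C

The Compton shift formula is:
Δλ = λ_C(1 - cos θ)

Dividing both sides by λ_C:
Δλ/λ_C = 1 - cos θ

For θ = 170°:
Δλ/λ_C = 1 - cos(170°)
Δλ/λ_C = 1 - -0.9848
Δλ/λ_C = 1.9848

This means the shift is 1.9848 × λ_C = 4.8158 pm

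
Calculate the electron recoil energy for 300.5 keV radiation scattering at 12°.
3.8126 keV

By energy conservation: K_e = E_initial - E_final

First find the scattered photon energy:
Initial wavelength: λ = hc/E = 4.1259 pm
Compton shift: Δλ = λ_C(1 - cos(12°)) = 0.0530 pm
Final wavelength: λ' = 4.1259 + 0.0530 = 4.1790 pm
Final photon energy: E' = hc/λ' = 296.6874 keV

Electron kinetic energy:
K_e = E - E' = 300.5000 - 296.6874 = 3.8126 keV

(Intermediate values are shown rounded; full precision is carried through to the final answer.)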